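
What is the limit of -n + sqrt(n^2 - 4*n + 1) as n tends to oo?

An ∞ − ∞ form. Rationalising with the conjugate, the difference becomes (-4n + 1) / (√(n^2 - 4*n + 1) + n).
For large n the denominator behaves like 2·n, so the quotient tends to -4/2 = -2.

-2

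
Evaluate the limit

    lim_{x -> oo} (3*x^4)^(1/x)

Base → ∞ and exponent → 0: an ∞^0 form.
Take logs: (1/x)·ln(3·x^4) = (ln 3 + 4·ln x)/x → 0.
So the limit is e^0 = 1.

1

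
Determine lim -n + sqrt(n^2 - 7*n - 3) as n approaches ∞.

This has the form ∞ − ∞. Multiply and divide by the conjugate √(n^2 - 7*n - 3) + n.
That gives (-7n - 3) / (√(n^2 - 7*n - 3) + n).
Divide numerator and denominator by n: the limit is -7/(2·1) = -7/2.

-7/2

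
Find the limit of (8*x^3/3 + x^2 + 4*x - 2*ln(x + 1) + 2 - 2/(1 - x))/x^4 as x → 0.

Substitution gives 0/0 (the numerator vanishes to order 4).
Expand each term to order x^4: the coefficient of x^4 in -2·ln(1 + x) is 1/2 and in -2·1/(1 - x) is -2.
Lower-order terms cancel with the polynomial part, so the numerator is (-3/2)·x^4 + o(x^4), and the limit is (-3/2)/(1) = -3/2.

-3/2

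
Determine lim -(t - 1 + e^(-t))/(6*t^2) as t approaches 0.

-1/12

Direct substitution gives 0/0.
Apply L'Hôpital: lim (1 - e^(-t))/(-12*t), still 0/0.
After 2 applications of L'Hôpital's rule the quotient is (e^(-t))/(-12); substituting t = 0 gives -1/12.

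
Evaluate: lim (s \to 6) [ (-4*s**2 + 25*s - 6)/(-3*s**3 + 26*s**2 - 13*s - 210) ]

Since s = 6 makes numerator and denominator zero, (s - 6) divides both.
Cancelling it gives (1 - 4*s)/(-3*s^2 + 8*s + 35); now plug in s = 6 to get 23/25.

23/25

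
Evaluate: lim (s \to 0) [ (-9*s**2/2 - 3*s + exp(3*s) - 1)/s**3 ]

Direct substitution gives 0/0.
Apply L'Hôpital: lim (-9*s + 3*e^(3*s) - 3)/(3*s^2), still 0/0.
Apply L'Hôpital: lim (9*e^(3*s) - 9)/(6*s), still 0/0.
After 3 applications of L'Hôpital's rule the quotient is (27*e^(3*s))/(6); substituting s = 0 gives 9/2.

9/2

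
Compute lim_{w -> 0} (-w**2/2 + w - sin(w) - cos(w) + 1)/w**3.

Substitution gives 0/0; apply L'Hôpital's rule 3 times.
After differentiating numerator and denominator 3 times the quotient is (-sin(w) + cos(w))/(6); at w = 0 this is 1/6.

1/6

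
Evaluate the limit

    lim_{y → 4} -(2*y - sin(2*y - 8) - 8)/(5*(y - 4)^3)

Direct substitution gives 0/0.
Apply L'Hôpital: lim (2 - 2*cos(2*y - 8))/(-15*(y - 4)^2), still 0/0.
Apply L'Hôpital: lim (4*sin(2*y - 8))/(120 - 30*y), still 0/0.
After 3 applications of L'Hôpital's rule the quotient is (8*cos(2*y - 8))/(-30); substituting y = 4 gives -4/15.

-4/15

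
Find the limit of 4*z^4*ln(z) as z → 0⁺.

This is a 0·(−∞) form. Rewrite as 4·ln(z) / z^(−4) and apply L'Hôpital:
the derivative quotient is 4·(1/z) / (−4·z^(−5)) = (-4/4)·z^4 → 0.

0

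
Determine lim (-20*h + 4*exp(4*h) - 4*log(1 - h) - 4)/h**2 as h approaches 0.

34

Substitution gives 0/0; apply L'Hôpital's rule 2 times.
After differentiating numerator and denominator 2 times the quotient is (64*e^(4*h) + 4/(h - 1)^2)/(2); at h = 0 this is 34.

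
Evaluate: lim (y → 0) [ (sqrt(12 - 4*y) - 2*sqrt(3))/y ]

-√(3)/3

A 0/0 form; rationalise with √(12 - 4y) + √12. This collapses the numerator to -4y, leaving -4/(√(12 - 4y) + √12) → -4/(2√12) = -√(3)/3.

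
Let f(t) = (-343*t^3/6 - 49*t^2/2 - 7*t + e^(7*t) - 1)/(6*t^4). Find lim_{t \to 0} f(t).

Direct substitution gives 0/0.
Apply L'Hôpital: lim (-343*t^2/2 - 49*t + 7*e^(7*t) - 7)/(24*t^3), still 0/0.
Apply L'Hôpital: lim (-343*t + 49*e^(7*t) - 49)/(72*t^2), still 0/0.
Apply L'Hôpital: lim (343*e^(7*t) - 343)/(144*t), still 0/0.
After 4 applications of L'Hôpital's rule the quotient is (2401*e^(7*t))/(144); substituting t = 0 gives 2401/144.

2401/144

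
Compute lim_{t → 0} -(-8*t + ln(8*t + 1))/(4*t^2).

Direct substitution gives 0/0.
Apply L'Hôpital: lim (-8 + 8/(8*t + 1))/(-8*t), still 0/0.
After 2 applications of L'Hôpital's rule the quotient is (-64/(8*t + 1)^2)/(-8); substituting t = 0 gives 8.

8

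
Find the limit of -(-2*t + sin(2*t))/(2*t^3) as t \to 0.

2/3

Direct substitution gives 0/0.
Apply L'Hôpital: lim (2*cos(2*t) - 2)/(-6*t^2), still 0/0.
Apply L'Hôpital: lim (-4*sin(2*t))/(-12*t), still 0/0.
After 3 applications of L'Hôpital's rule the quotient is (-8*cos(2*t))/(-12); substituting t = 0 gives 2/3.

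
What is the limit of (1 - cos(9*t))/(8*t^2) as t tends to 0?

Substitution gives 0/0.
Use (1 − cos u)/u² → 1/2 with u = 9t: the limit is 9²/(2·8) = 81/16.

81/16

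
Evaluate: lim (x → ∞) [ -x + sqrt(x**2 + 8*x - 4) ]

4

This has the form ∞ − ∞. Multiply and divide by the conjugate √(x^2 + 8*x - 4) + x.
That gives (8x - 4) / (√(x^2 + 8*x - 4) + x).
Divide numerator and denominator by x: the limit is 8/(2·1) = 4.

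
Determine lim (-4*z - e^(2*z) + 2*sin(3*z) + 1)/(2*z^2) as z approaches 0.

Substitution gives 0/0 (the numerator vanishes to order 2).
Expand each term to order z^2: the coefficient of z^2 in 2·sin(3z) is 0 and in −e^(2z) is -2.
Lower-order terms cancel with the polynomial part, so the numerator is (-2)·z^2 + o(z^2), and the limit is (-2)/(2) = -1.

-1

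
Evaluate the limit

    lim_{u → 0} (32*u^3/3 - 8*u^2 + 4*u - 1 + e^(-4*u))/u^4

Direct substitution gives 0/0.
Apply L'Hôpital: lim (32*u^2 - 16*u + 4 - 4*e^(-4*u))/(4*u^3), still 0/0.
Apply L'Hôpital: lim (64*u - 16 + 16*e^(-4*u))/(12*u^2), still 0/0.
Apply L'Hôpital: lim (64 - 64*e^(-4*u))/(24*u), still 0/0.
After 4 applications of L'Hôpital's rule the quotient is (256*e^(-4*u))/(24); substituting u = 0 gives 32/3.

32/3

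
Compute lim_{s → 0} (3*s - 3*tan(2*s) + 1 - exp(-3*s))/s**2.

Substitution gives 0/0; apply L'Hôpital's rule 2 times.
After differentiating numerator and denominator 2 times the quotient is (-24*tan(2*s)/cos(2*s)^2 - 9*e^(-3*s))/(2); at s = 0 this is -9/2.

-9/2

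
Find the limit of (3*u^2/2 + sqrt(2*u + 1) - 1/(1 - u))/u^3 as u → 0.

-1/2

Substitution gives 0/0; apply L'Hôpital's rule 3 times.
After differentiating numerator and denominator 3 times the quotient is (3/(2*u + 1)^(5/2) - 6/(u - 1)^4)/(6); at u = 0 this is -1/2.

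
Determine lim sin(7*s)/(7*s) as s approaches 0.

Substitution gives 0/0.
Write it as (7/7)·sin(7s)/(7s); since sin(u)/u → 1, the limit is 1.

1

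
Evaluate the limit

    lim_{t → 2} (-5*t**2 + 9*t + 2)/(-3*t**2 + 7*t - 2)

11/5

Direct substitution gives 0/0, so factor. Both numerator and denominator have (t - 2) as a factor.
After cancelling, the expression reduces to (-5*t - 1)/(1 - 3*t).
Substituting t = 2 gives 11/5.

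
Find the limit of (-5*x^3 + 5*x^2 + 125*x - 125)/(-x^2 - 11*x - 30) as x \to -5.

At x = -5 both the top and bottom vanish — a removable singularity. Factoring out (x + 5) from each leaves (-5*x^2 + 30*x - 25)/(-x - 6), which at x = -5 equals 300.

300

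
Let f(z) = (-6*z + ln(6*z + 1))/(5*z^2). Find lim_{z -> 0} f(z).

Direct substitution gives 0/0.
Apply L'Hôpital: lim (-6 + 6/(6*z + 1))/(10*z), still 0/0.
After 2 applications of L'Hôpital's rule the quotient is (-36/(6*z + 1)^2)/(10); substituting z = 0 gives -18/5.

-18/5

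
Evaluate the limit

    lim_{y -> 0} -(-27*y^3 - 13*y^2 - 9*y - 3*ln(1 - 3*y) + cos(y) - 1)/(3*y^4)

-1459/72

Substitution gives 0/0 (the numerator vanishes to order 4).
Expand each term to order y^4: the coefficient of y^4 in cos(y) is 1/24 and in -3·ln(1 - 3y) is 243/4.
Lower-order terms cancel with the polynomial part, so the numerator is (1459/24)·y^4 + o(y^4), and the limit is (1459/24)/(-3) = -1459/72.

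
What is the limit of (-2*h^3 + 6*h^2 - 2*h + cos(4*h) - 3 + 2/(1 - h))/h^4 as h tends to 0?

Substitution gives 0/0 (the numerator vanishes to order 4).
Expand each term to order h^4: the coefficient of h^4 in cos(4h) is 32/3 and in 2·1/(1 - h) is 2.
Lower-order terms cancel with the polynomial part, so the numerator is (38/3)·h^4 + o(h^4), and the limit is (38/3)/(1) = 38/3.

38/3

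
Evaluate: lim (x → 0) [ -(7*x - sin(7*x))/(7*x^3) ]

Direct substitution gives 0/0.
Apply L'Hôpital: lim (7 - 7*cos(7*x))/(-21*x^2), still 0/0.
Apply L'Hôpital: lim (49*sin(7*x))/(-42*x), still 0/0.
After 3 applications of L'Hôpital's rule the quotient is (343*cos(7*x))/(-42); substituting x = 0 gives -49/6.

-49/6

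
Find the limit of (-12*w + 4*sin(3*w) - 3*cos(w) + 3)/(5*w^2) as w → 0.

Substitution gives 0/0 (the numerator vanishes to order 2).
Expand each term to order w^2: the coefficient of w^2 in -3·cos(w) is 3/2 and in 4·sin(3w) is 0.
Lower-order terms cancel with the polynomial part, so the numerator is (3/2)·w^2 + o(w^2), and the limit is (3/2)/(5) = 3/10.

3/10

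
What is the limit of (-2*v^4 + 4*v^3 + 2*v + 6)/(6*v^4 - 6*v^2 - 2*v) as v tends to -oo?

Numerator and denominator both have degree 4.
Dividing every term by v^4, all lower-order terms vanish and the limit is the ratio of leading coefficients, -2/(6) = -1/3.

-1/3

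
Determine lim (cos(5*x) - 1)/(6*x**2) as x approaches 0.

-25/12

Direct substitution gives 0/0.
Apply L'Hôpital: lim (-5*sin(5*x))/(12*x), still 0/0.
After 2 applications of L'Hôpital's rule the quotient is (-25*cos(5*x))/(12); substituting x = 0 gives -25/12.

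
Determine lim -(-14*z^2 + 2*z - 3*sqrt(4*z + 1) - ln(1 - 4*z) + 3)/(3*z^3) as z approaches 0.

-28/9

Substitution gives 0/0; apply L'Hôpital's rule 3 times.
After differentiating numerator and denominator 3 times the quotient is (-72/(4*z + 1)^(5/2) - 128/(4*z - 1)^3)/(-18); at z = 0 this is -28/9.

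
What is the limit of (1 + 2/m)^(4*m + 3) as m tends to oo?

e^(8)

The base → 1 and the exponent → ∞: a 1^∞ form.
Take logarithms: (4m + 3)·ln(1 + 2/m). Since ln(1+u) ~ u for small u, this behaves like (4m)·(2/m) → 8.
So the limit is e^(8).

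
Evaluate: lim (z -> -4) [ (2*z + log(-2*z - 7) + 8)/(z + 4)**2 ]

-2

Direct substitution gives 0/0.
Apply L'Hôpital: lim (2 - 2/(-2*z - 7))/(2*z + 8), still 0/0.
After 2 applications of L'Hôpital's rule the quotient is (-4/(-2*z - 7)^2)/(2); substituting z = -4 gives -2.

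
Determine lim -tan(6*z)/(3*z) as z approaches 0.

Substitution gives 0/0.
Since tan(u)/u → 1 as u → 0, tan(6z)/(6z) → 1 and the limit is 6/(-3) = -2.

-2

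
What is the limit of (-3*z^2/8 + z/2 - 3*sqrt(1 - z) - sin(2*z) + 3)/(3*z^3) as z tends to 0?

Substitution gives 0/0 (the numerator vanishes to order 3).
Expand each term to order z^3: the coefficient of z^3 in −sin(2z) is 4/3 and in -3·√(1 - z) is 3/16.
Lower-order terms cancel with the polynomial part, so the numerator is (73/48)·z^3 + o(z^3), and the limit is (73/48)/(3) = 73/144.

73/144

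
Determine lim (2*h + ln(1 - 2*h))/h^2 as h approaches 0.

-2

Direct substitution gives 0/0.
Apply L'Hôpital: lim (2 - 2/(1 - 2*h))/(2*h), still 0/0.
After 2 applications of L'Hôpital's rule the quotient is (-4/(1 - 2*h)^2)/(2); substituting h = 0 gives -2.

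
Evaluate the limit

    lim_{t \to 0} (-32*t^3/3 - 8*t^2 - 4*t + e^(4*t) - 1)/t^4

32/3

Direct substitution gives 0/0.
Apply L'Hôpital: lim (-32*t^2 - 16*t + 4*e^(4*t) - 4)/(4*t^3), still 0/0.
Apply L'Hôpital: lim (-64*t + 16*e^(4*t) - 16)/(12*t^2), still 0/0.
Apply L'Hôpital: lim (64*e^(4*t) - 64)/(24*t), still 0/0.
After 4 applications of L'Hôpital's rule the quotient is (256*e^(4*t))/(24); substituting t = 0 gives 32/3.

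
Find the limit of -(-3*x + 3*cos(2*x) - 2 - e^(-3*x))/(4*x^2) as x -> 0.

Substitution gives 0/0; apply L'Hôpital's rule 2 times.
After differentiating numerator and denominator 2 times the quotient is (-12*cos(2*x) - 9*e^(-3*x))/(-8); at x = 0 this is 21/8.

21/8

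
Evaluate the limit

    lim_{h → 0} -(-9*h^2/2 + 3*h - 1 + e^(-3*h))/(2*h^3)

9/4

Direct substitution gives 0/0.
Apply L'Hôpital: lim (-9*h + 3 - 3*e^(-3*h))/(-6*h^2), still 0/0.
Apply L'Hôpital: lim (-9 + 9*e^(-3*h))/(-12*h), still 0/0.
After 3 applications of L'Hôpital's rule the quotient is (-27*e^(-3*h))/(-12); substituting h = 0 gives 9/4.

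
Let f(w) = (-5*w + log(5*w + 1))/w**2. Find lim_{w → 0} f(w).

Direct substitution gives 0/0.
Apply L'Hôpital: lim (-5 + 5/(5*w + 1))/(2*w), still 0/0.
After 2 applications of L'Hôpital's rule the quotient is (-25/(5*w + 1)^2)/(2); substituting w = 0 gives -25/2.

-25/2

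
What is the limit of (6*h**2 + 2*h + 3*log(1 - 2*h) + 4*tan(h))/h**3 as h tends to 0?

-20/3

Substitution gives 0/0; apply L'Hôpital's rule 3 times.
After differentiating numerator and denominator 3 times the quotient is (24*tan(h)^2/cos(h)^2 + 8/cos(h)^2 + 48/(2*h - 1)^3)/(6); at h = 0 this is -20/3.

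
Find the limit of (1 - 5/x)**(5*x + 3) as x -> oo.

e^(-25)

Let L be the limit and take ln: ln L = lim (5x + 3)·ln(1 - 5/x) = lim (5x + 3)·(-5/x + O(1/x²)) = -25.
Hence L = e^(-25).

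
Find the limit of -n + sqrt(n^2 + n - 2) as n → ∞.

1/2

This has the form ∞ − ∞. Multiply and divide by the conjugate √(n^2 + n - 2) + n.
That gives (n - 2) / (√(n^2 + n - 2) + n).
Divide numerator and denominator by n: the limit is 1/(2·1) = 1/2.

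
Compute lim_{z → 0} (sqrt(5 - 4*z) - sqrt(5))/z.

Substitution gives 0/0. Multiply numerator and denominator by the conjugate √(5 - 4z) + √5.
The numerator becomes (5 - 4z) − 5 = -4z, so the expression simplifies to -4/(√(5 - 4z) + √5).
Letting z → 0 gives -4/(2√5) = -2*√(5)/5.

-2*√(5)/5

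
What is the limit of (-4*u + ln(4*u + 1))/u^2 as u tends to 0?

Direct substitution gives 0/0.
Apply L'Hôpital: lim (-4 + 4/(4*u + 1))/(2*u), still 0/0.
After 2 applications of L'Hôpital's rule the quotient is (-16/(4*u + 1)^2)/(2); substituting u = 0 gives -8.

-8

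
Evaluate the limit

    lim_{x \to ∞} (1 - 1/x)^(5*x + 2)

e^(-5)

The base → 1 and the exponent → ∞: a 1^∞ form.
Take logarithms: (5x + 2)·ln(1 - 1/x). Since ln(1+u) ~ u for small u, this behaves like (5x)·(-1/x) → -5.
So the limit is e^(-5).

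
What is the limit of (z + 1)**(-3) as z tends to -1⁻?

-∞

As z → -1⁻, (z + 1) → 0⁻, so (z + 1)^3 → 0⁻ and 1/(z + 1)^3 → -∞.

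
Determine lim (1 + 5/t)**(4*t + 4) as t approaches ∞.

Write it as [(1 + 5/t)^t]^(4) · (1 + 5/t)^(4). The bracketed term tends to e^(5) and the second factor to 1, so the limit is e^(20).

e^(20)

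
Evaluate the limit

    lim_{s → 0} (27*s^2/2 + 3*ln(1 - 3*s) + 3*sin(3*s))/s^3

Substitution gives 0/0 (the numerator vanishes to order 3).
Expand each term to order s^3: the coefficient of s^3 in 3·ln(1 - 3s) is -27 and in 3·sin(3s) is -27/2.
Lower-order terms cancel with the polynomial part, so the numerator is (-81/2)·s^3 + o(s^3), and the limit is (-81/2)/(1) = -81/2.

-81/2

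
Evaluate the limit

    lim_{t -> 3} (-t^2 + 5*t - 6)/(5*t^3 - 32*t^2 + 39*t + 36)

1/18

At t = 3 both the top and bottom vanish — a removable singularity. Factoring out (t - 3) from each leaves (2 - t)/(5*t^2 - 17*t - 12), which at t = 3 equals 1/18.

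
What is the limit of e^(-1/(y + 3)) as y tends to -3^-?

∞

As y → -3⁻, -1/(y + 3) → +∞, so e^(-1/(y + 3)) → ∞.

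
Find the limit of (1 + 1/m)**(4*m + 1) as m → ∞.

e^(4)

Write it as [(1 + 1/m)^m]^(4) · (1 + 1/m)^(1). The bracketed term tends to e^(1) and the second factor to 1, so the limit is e^(4).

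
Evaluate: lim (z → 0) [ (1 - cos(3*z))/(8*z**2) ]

Substitution gives 0/0.
Use (1 − cos u)/u² → 1/2 with u = 3z: the limit is 3²/(2·8) = 9/16.

9/16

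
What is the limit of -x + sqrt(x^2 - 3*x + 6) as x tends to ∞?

-3/2

An ∞ − ∞ form. Rationalising with the conjugate, the difference becomes (-3x + 6) / (√(x^2 - 3*x + 6) + x).
For large x the denominator behaves like 2·x, so the quotient tends to -3/2 = -3/2.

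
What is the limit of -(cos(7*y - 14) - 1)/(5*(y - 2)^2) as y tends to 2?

Direct substitution gives 0/0.
Apply L'Hôpital: lim (-7*sin(7*y - 14))/(20 - 10*y), still 0/0.
After 2 applications of L'Hôpital's rule the quotient is (-49*cos(7*y - 14))/(-10); substituting y = 2 gives 49/10.

49/10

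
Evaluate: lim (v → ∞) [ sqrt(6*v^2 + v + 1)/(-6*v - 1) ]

-√(6)/6

For large |v|, √(6*v^2 + v + 1) ≈ √6·|v| and the denominator ≈ -6v.
Since v → +∞, |v| = v, giving √6/(-6) = -√(6)/6.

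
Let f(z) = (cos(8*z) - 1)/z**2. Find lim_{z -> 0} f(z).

-32

Direct substitution gives 0/0.
Apply L'Hôpital: lim (-8*sin(8*z))/(2*z), still 0/0.
After 2 applications of L'Hôpital's rule the quotient is (-64*cos(8*z))/(2); substituting z = 0 gives -32.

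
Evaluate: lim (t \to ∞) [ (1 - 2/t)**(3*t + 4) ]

The base → 1 and the exponent → ∞: a 1^∞ form.
Take logarithms: (3t + 4)·ln(1 - 2/t). Since ln(1+u) ~ u for small u, this behaves like (3t)·(-2/t) → -6.
So the limit is e^(-6).

e^(-6)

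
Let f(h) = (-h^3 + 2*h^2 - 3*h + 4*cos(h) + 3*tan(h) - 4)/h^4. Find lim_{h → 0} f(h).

1/6

Substitution gives 0/0; apply L'Hôpital's rule 4 times.
After differentiating numerator and denominator 4 times the quotient is (4*cos(h) + 72*tan(h)^5 + 120*tan(h)^3 + 48*tan(h))/(24); at h = 0 this is 1/6.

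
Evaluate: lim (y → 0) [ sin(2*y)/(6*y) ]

Substitution gives 0/0.
Write it as (2/6)·sin(2y)/(2y); since sin(u)/u → 1, the limit is 1/3.

1/3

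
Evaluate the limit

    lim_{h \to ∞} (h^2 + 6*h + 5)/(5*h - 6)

∞

The numerator has higher degree (2 > 1); the quotient behaves like (1/(5))·h^1 for large |h|.
As h → +∞ this diverges to ∞.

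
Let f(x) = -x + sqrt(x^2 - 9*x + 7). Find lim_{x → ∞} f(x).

An ∞ − ∞ form. Rationalising with the conjugate, the difference becomes (-9x + 7) / (√(x^2 - 9*x + 7) + x).
For large x the denominator behaves like 2·x, so the quotient tends to -9/2 = -9/2.

-9/2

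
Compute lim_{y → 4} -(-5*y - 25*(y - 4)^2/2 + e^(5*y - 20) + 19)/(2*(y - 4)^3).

-125/12

Direct substitution gives 0/0.
Apply L'Hôpital: lim (-25*y + 5*e^(5*y - 20) + 95)/(-6*(y - 4)^2), still 0/0.
Apply L'Hôpital: lim (25*e^(5*y - 20) - 25)/(48 - 12*y), still 0/0.
After 3 applications of L'Hôpital's rule the quotient is (125*e^(5*y - 20))/(-12); substituting y = 4 gives -125/12.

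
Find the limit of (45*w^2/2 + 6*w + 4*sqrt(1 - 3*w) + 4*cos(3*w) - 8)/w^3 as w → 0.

Substitution gives 0/0 (the numerator vanishes to order 3).
Expand each term to order w^3: the coefficient of w^3 in 4·cos(3w) is 0 and in 4·√(1 - 3w) is -27/4.
Lower-order terms cancel with the polynomial part, so the numerator is (-27/4)·w^3 + o(w^3), and the limit is (-27/4)/(1) = -27/4.

-27/4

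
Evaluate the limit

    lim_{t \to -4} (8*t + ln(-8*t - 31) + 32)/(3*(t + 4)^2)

-32/3

Direct substitution gives 0/0.
Apply L'Hôpital: lim (8 - 8/(-8*t - 31))/(6*t + 24), still 0/0.
After 2 applications of L'Hôpital's rule the quotient is (-64/(-8*t - 31)^2)/(6); substituting t = -4 gives -32/3.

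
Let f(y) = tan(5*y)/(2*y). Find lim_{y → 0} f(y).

5/2

Substitution gives 0/0.
Since tan(u)/u → 1 as u → 0, tan(5y)/(5y) → 1 and the limit is 5/2.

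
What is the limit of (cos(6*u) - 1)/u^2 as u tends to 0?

Direct substitution gives 0/0.
Apply L'Hôpital: lim (-6*sin(6*u))/(2*u), still 0/0.
After 2 applications of L'Hôpital's rule the quotient is (-36*cos(6*u))/(2); substituting u = 0 gives -18.

-18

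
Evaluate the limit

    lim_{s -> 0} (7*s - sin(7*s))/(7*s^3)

49/6

Direct substitution gives 0/0.
Apply L'Hôpital: lim (7 - 7*cos(7*s))/(21*s^2), still 0/0.
Apply L'Hôpital: lim (49*sin(7*s))/(42*s), still 0/0.
After 3 applications of L'Hôpital's rule the quotient is (343*cos(7*s))/(42); substituting s = 0 gives 49/6.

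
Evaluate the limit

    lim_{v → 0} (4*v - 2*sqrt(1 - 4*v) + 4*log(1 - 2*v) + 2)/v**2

-4

Substitution gives 0/0 (the numerator vanishes to order 2).
Expand each term to order v^2: the coefficient of v^2 in 4·ln(1 - 2v) is -8 and in -2·√(1 - 4v) is 4.
Lower-order terms cancel with the polynomial part, so the numerator is (-4)·v^2 + o(v^2), and the limit is (-4)/(1) = -4.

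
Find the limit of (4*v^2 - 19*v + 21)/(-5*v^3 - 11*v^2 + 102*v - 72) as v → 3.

Since v = 3 makes numerator and denominator zero, (v - 3) divides both.
Cancelling it gives (4*v - 7)/(-5*v^2 - 26*v + 24); now plug in v = 3 to get -5/99.

-5/99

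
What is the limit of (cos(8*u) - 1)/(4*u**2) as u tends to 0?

-8

Direct substitution gives 0/0.
Apply L'Hôpital: lim (-8*sin(8*u))/(8*u), still 0/0.
After 2 applications of L'Hôpital's rule the quotient is (-64*cos(8*u))/(8); substituting u = 0 gives -8.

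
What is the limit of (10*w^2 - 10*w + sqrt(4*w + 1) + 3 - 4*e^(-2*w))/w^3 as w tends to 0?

28/3

Substitution gives 0/0 (the numerator vanishes to order 3).
Expand each term to order w^3: the coefficient of w^3 in -4·e^(-2w) is 16/3 and in √(1 + 4w) is 4.
Lower-order terms cancel with the polynomial part, so the numerator is (28/3)·w^3 + o(w^3), and the limit is (28/3)/(1) = 28/3.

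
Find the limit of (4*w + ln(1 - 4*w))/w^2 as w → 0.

Direct substitution gives 0/0.
Apply L'Hôpital: lim (4 - 4/(1 - 4*w))/(2*w), still 0/0.
After 2 applications of L'Hôpital's rule the quotient is (-16/(1 - 4*w)^2)/(2); substituting w = 0 gives -8.

-8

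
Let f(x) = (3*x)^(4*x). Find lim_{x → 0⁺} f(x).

Base → 0⁺ and exponent → 0⁺: a 0^0 form.
Take logs: 4x·ln(3x). This is 0·(−∞); rewriting as ln(3x)/(1/(4x)) and applying L'Hôpital gives 0.
Hence the limit is e^0 = 1.

1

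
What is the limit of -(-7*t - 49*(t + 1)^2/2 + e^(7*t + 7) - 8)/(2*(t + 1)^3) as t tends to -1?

Direct substitution gives 0/0.
Apply L'Hôpital: lim (-49*t + 7*e^(7*t + 7) - 56)/(-6*(t + 1)^2), still 0/0.
Apply L'Hôpital: lim (49*e^(7*t + 7) - 49)/(-12*t - 12), still 0/0.
After 3 applications of L'Hôpital's rule the quotient is (343*e^(7*t + 7))/(-12); substituting t = -1 gives -343/12.

-343/12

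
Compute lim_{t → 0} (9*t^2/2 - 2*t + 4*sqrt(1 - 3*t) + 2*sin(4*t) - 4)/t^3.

-337/12

Substitution gives 0/0 (the numerator vanishes to order 3).
Expand each term to order t^3: the coefficient of t^3 in 2·sin(4t) is -64/3 and in 4·√(1 - 3t) is -27/4.
Lower-order terms cancel with the polynomial part, so the numerator is (-337/12)·t^3 + o(t^3), and the limit is (-337/12)/(1) = -337/12.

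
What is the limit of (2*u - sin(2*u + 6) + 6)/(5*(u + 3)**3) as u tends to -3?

4/15

Direct substitution gives 0/0.
Apply L'Hôpital: lim (2 - 2*cos(2*u + 6))/(15*(u + 3)^2), still 0/0.
Apply L'Hôpital: lim (4*sin(2*u + 6))/(30*u + 90), still 0/0.
After 3 applications of L'Hôpital's rule the quotient is (8*cos(2*u + 6))/(30); substituting u = -3 gives 4/15.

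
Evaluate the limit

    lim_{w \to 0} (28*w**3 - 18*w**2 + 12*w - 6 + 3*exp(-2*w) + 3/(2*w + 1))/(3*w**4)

50/3

Substitution gives 0/0 (the numerator vanishes to order 4).
Expand each term to order w^4: the coefficient of w^4 in 3·1/(1 + 2w) is 48 and in 3·e^(-2w) is 2.
Lower-order terms cancel with the polynomial part, so the numerator is (50)·w^4 + o(w^4), and the limit is (50)/(3) = 50/3.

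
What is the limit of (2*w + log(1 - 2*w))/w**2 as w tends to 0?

-2

Direct substitution gives 0/0.
Apply L'Hôpital: lim (2 - 2/(1 - 2*w))/(2*w), still 0/0.
After 2 applications of L'Hôpital's rule the quotient is (-4/(1 - 2*w)^2)/(2); substituting w = 0 gives -2.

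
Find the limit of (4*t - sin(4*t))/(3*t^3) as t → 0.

32/9

Direct substitution gives 0/0.
Apply L'Hôpital: lim (4 - 4*cos(4*t))/(9*t^2), still 0/0.
Apply L'Hôpital: lim (16*sin(4*t))/(18*t), still 0/0.
After 3 applications of L'Hôpital's rule the quotient is (64*cos(4*t))/(18); substituting t = 0 gives 32/9.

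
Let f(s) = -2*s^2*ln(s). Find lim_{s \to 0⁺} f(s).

This is a 0·(−∞) form. Rewrite as -2·ln(s) / s^(−2) and apply L'Hôpital:
the derivative quotient is -2·(1/s) / (−2·s^(−3)) = (2/2)·s^2 → 0.

0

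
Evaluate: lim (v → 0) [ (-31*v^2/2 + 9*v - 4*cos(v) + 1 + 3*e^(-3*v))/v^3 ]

Substitution gives 0/0; apply L'Hôpital's rule 3 times.
After differentiating numerator and denominator 3 times the quotient is (-4*sin(v) - 81*e^(-3*v))/(6); at v = 0 this is -27/2.

-27/2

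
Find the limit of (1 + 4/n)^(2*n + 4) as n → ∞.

Let L be the limit and take ln: ln L = lim (2n + 4)·ln(1 + 4/n) = lim (2n + 4)·(4/n + O(1/n²)) = 8.
Hence L = e^(8).

e^(8)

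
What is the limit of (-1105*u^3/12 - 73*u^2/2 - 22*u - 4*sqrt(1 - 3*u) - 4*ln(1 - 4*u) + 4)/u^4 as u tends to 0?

Substitution gives 0/0; apply L'Hôpital's rule 4 times.
After differentiating numerator and denominator 4 times the quotient is (6144/(4*u - 1)^4 + 1215/(4*(1 - 3*u)^(7/2)))/(24); at u = 0 this is 8597/32.

8597/32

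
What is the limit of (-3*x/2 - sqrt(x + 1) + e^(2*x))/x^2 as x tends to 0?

Substitution gives 0/0 (the numerator vanishes to order 2).
Expand each term to order x^2: the coefficient of x^2 in e^(2x) is 2 and in −√(1 + x) is 1/8.
Lower-order terms cancel with the polynomial part, so the numerator is (17/8)·x^2 + o(x^2), and the limit is (17/8)/(1) = 17/8.

17/8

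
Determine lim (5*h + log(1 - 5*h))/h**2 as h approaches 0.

Direct substitution gives 0/0.
Apply L'Hôpital: lim (5 - 5/(1 - 5*h))/(2*h), still 0/0.
After 2 applications of L'Hôpital's rule the quotient is (-25/(1 - 5*h)^2)/(2); substituting h = 0 gives -25/2.

-25/2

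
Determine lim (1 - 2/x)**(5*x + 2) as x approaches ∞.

e^(-10)

Write it as [(1 - 2/x)^x]^(5) · (1 - 2/x)^(2). The bracketed term tends to e^(-2) and the second factor to 1, so the limit is e^(-10).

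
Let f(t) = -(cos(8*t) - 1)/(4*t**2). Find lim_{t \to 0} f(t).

Direct substitution gives 0/0.
Apply L'Hôpital: lim (-8*sin(8*t))/(-8*t), still 0/0.
After 2 applications of L'Hôpital's rule the quotient is (-64*cos(8*t))/(-8); substituting t = 0 gives 8.

8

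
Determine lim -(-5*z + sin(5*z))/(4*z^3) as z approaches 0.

Direct substitution gives 0/0.
Apply L'Hôpital: lim (5*cos(5*z) - 5)/(-12*z^2), still 0/0.
Apply L'Hôpital: lim (-25*sin(5*z))/(-24*z), still 0/0.
After 3 applications of L'Hôpital's rule the quotient is (-125*cos(5*z))/(-24); substituting z = 0 gives 125/24.

125/24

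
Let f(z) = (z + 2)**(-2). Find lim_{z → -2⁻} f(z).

∞

As z → -2⁻, (z + 2) → 0⁻, so (z + 2)^2 → 0⁺ and 1/(z + 2)^2 → ∞.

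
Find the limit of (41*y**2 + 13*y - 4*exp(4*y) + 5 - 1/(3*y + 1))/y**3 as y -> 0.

Substitution gives 0/0; apply L'Hôpital's rule 3 times.
After differentiating numerator and denominator 3 times the quotient is (-256*e^(4*y) + 162/(3*y + 1)^4)/(6); at y = 0 this is -47/3.

-47/3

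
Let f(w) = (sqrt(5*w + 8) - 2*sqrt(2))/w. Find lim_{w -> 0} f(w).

A 0/0 form; rationalise with √(8 + 5w) + √8. This collapses the numerator to 5w, leaving 5/(√(8 + 5w) + √8) → 5/(2√8) = 5*√(2)/8.

5*√(2)/8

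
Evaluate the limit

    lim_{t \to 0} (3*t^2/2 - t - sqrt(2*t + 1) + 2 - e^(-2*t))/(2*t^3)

Substitution gives 0/0; apply L'Hôpital's rule 3 times.
After differentiating numerator and denominator 3 times the quotient is (8*e^(-2*t) - 3/(2*t + 1)^(5/2))/(12); at t = 0 this is 5/12.

5/12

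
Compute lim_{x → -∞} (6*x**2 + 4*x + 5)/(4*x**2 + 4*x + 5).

3/2

Numerator and denominator both have degree 2.
Dividing every term by x^2, all lower-order terms vanish and the limit is the ratio of leading coefficients, 6/(4) = 3/2.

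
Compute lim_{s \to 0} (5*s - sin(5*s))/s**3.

Direct substitution gives 0/0.
Apply L'Hôpital: lim (5 - 5*cos(5*s))/(3*s^2), still 0/0.
Apply L'Hôpital: lim (25*sin(5*s))/(6*s), still 0/0.
After 3 applications of L'Hôpital's rule the quotient is (125*cos(5*s))/(6); substituting s = 0 gives 125/6.

125/6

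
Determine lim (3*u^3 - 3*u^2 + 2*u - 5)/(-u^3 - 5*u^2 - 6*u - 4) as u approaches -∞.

-3

Numerator and denominator both have degree 3.
Dividing every term by u^3, all lower-order terms vanish and the limit is the ratio of leading coefficients, 3/(-1) = -3.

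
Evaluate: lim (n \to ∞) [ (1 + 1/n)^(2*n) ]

Let L be the limit and take ln: ln L = lim (2n)·ln(1 + 1/n) = lim (2n)·(1/n + O(1/n²)) = 2.
Hence L = e^(2).

e^(2)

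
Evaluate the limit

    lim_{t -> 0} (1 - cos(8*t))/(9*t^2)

32/9

Substitution gives 0/0.
Use (1 − cos u)/u² → 1/2 with u = 8t: the limit is 8²/(2·9) = 32/9.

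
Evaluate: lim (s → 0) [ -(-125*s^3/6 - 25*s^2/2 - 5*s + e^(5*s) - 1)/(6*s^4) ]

-625/144

Direct substitution gives 0/0.
Apply L'Hôpital: lim (-125*s^2/2 - 25*s + 5*e^(5*s) - 5)/(-24*s^3), still 0/0.
Apply L'Hôpital: lim (-125*s + 25*e^(5*s) - 25)/(-72*s^2), still 0/0.
Apply L'Hôpital: lim (125*e^(5*s) - 125)/(-144*s), still 0/0.
After 4 applications of L'Hôpital's rule the quotient is (625*e^(5*s))/(-144); substituting s = 0 gives -625/144.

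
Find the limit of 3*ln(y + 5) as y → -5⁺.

-∞

As y → -5⁺, y + 5 → 0⁺ and ln(y + 5) → −∞.
Multiplying by 3 gives -∞.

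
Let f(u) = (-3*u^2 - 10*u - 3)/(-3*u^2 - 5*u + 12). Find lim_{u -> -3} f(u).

Since u = -3 makes numerator and denominator zero, (u + 3) divides both.
Cancelling it gives (-3*u - 1)/(4 - 3*u); now plug in u = -3 to get 8/13.

8/13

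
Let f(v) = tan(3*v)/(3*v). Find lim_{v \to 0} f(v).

1

Substitution gives 0/0.
Since tan(u)/u → 1 as u → 0, tan(3v)/(3v) → 1 and the limit is 3/3 = 1.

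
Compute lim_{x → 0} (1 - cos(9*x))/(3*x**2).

Substitution gives 0/0.
Use (1 − cos u)/u² → 1/2 with u = 9x: the limit is 9²/(2·3) = 27/2.

27/2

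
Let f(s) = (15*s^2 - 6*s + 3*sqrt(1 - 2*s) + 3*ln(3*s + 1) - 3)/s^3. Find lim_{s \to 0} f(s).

Substitution gives 0/0 (the numerator vanishes to order 3).
Expand each term to order s^3: the coefficient of s^3 in 3·√(1 - 2s) is -3/2 and in 3·ln(1 + 3s) is 27.
Lower-order terms cancel with the polynomial part, so the numerator is (51/2)·s^3 + o(s^3), and the limit is (51/2)/(1) = 51/2.

51/2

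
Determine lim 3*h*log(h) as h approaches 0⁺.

This is a 0·(−∞) form. Rewrite as 3·ln(h) / h^(−1) and apply L'Hôpital:
the derivative quotient is 3·(1/h) / (−1·h^(−2)) = (-3/1)·h^1 → 0.

0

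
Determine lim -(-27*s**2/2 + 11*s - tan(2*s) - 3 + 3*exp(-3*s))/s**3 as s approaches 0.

Substitution gives 0/0; apply L'Hôpital's rule 3 times.
After differentiating numerator and denominator 3 times the quotient is (-32*tan(2*s)^2/cos(2*s)^2 - 16/cos(2*s)^4 - 81*e^(-3*s))/(-6); at s = 0 this is 97/6.

97/6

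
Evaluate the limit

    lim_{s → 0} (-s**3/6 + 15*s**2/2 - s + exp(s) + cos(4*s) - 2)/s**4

Substitution gives 0/0; apply L'Hôpital's rule 4 times.
After differentiating numerator and denominator 4 times the quotient is (e^(s) + 256*cos(4*s))/(24); at s = 0 this is 257/24.

257/24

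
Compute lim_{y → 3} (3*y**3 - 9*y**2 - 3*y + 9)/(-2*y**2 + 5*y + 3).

-24/7

Since y = 3 makes numerator and denominator zero, (y - 3) divides both.
Cancelling it gives (3*y^2 - 3)/(-2*y - 1); now plug in y = 3 to get -24/7.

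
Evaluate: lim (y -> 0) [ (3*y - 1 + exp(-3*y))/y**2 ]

9/2

Direct substitution gives 0/0.
Apply L'Hôpital: lim (3 - 3*e^(-3*y))/(2*y), still 0/0.
After 2 applications of L'Hôpital's rule the quotient is (9*e^(-3*y))/(2); substituting y = 0 gives 9/2.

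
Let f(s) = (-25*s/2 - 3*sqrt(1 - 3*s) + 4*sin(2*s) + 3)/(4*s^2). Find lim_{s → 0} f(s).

27/32

Substitution gives 0/0 (the numerator vanishes to order 2).
Expand each term to order s^2: the coefficient of s^2 in 4·sin(2s) is 0 and in -3·√(1 - 3s) is 27/8.
Lower-order terms cancel with the polynomial part, so the numerator is (27/8)·s^2 + o(s^2), and the limit is (27/8)/(4) = 27/32.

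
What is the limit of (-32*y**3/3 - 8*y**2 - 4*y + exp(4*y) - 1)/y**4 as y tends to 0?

Direct substitution gives 0/0.
Apply L'Hôpital: lim (-32*y^2 - 16*y + 4*e^(4*y) - 4)/(4*y^3), still 0/0.
Apply L'Hôpital: lim (-64*y + 16*e^(4*y) - 16)/(12*y^2), still 0/0.
Apply L'Hôpital: lim (64*e^(4*y) - 64)/(24*y), still 0/0.
After 4 applications of L'Hôpital's rule the quotient is (256*e^(4*y))/(24); substituting y = 0 gives 32/3.

32/3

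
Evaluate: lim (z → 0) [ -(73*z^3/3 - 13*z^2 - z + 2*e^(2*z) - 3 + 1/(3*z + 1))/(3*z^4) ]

-247/9

Substitution gives 0/0; apply L'Hôpital's rule 4 times.
After differentiating numerator and denominator 4 times the quotient is (32*e^(2*z) + 1944/(3*z + 1)^5)/(-72); at z = 0 this is -247/9.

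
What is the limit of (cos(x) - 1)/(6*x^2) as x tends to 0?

-1/12

Direct substitution gives 0/0.
Apply L'Hôpital: lim (-sin(x))/(12*x), still 0/0.
After 2 applications of L'Hôpital's rule the quotient is (-cos(x))/(12); substituting x = 0 gives -1/12.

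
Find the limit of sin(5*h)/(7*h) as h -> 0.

5/7

Substitution gives 0/0.
Write it as (5/7)·sin(5h)/(5h); since sin(u)/u → 1, the limit is 5/7.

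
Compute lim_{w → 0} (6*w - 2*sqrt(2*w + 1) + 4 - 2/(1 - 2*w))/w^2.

Substitution gives 0/0 (the numerator vanishes to order 2).
Expand each term to order w^2: the coefficient of w^2 in -2·√(1 + 2w) is 1 and in -2·1/(1 - 2w) is -8.
Lower-order terms cancel with the polynomial part, so the numerator is (-7)·w^2 + o(w^2), and the limit is (-7)/(1) = -7.

-7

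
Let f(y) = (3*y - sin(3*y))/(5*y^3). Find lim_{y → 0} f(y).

9/10

Direct substitution gives 0/0.
Apply L'Hôpital: lim (3 - 3*cos(3*y))/(15*y^2), still 0/0.
Apply L'Hôpital: lim (9*sin(3*y))/(30*y), still 0/0.
After 3 applications of L'Hôpital's rule the quotient is (27*cos(3*y))/(30); substituting y = 0 gives 9/10.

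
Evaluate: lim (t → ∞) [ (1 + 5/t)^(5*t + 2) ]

e^(25)

Write it as [(1 + 5/t)^t]^(5) · (1 + 5/t)^(2). The bracketed term tends to e^(5) and the second factor to 1, so the limit is e^(25).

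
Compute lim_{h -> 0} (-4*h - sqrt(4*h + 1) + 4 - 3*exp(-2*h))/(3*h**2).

Substitution gives 0/0; apply L'Hôpital's rule 2 times.
After differentiating numerator and denominator 2 times the quotient is (-12*e^(-2*h) + 4/(4*h + 1)^(3/2))/(6); at h = 0 this is -4/3.

-4/3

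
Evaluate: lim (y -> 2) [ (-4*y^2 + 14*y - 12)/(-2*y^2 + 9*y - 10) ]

-2

Since y = 2 makes numerator and denominator zero, (y - 2) divides both.
Cancelling it gives (6 - 4*y)/(5 - 2*y); now plug in y = 2 to get -2.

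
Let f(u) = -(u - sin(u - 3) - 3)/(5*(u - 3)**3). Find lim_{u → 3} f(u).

-1/30

Direct substitution gives 0/0.
Apply L'Hôpital: lim (1 - cos(u - 3))/(-15*(u - 3)^2), still 0/0.
Apply L'Hôpital: lim (sin(u - 3))/(90 - 30*u), still 0/0.
After 3 applications of L'Hôpital's rule the quotient is (cos(u - 3))/(-30); substituting u = 3 gives -1/30.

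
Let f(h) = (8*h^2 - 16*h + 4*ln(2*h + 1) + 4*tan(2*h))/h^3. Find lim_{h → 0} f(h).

Substitution gives 0/0; apply L'Hôpital's rule 3 times.
After differentiating numerator and denominator 3 times the quotient is (192*tan(2*h)^2/cos(2*h)^2 + 64/cos(2*h)^2 + 64/(2*h + 1)^3)/(6); at h = 0 this is 64/3.

64/3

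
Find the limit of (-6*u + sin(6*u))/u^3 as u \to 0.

Direct substitution gives 0/0.
Apply L'Hôpital: lim (6*cos(6*u) - 6)/(3*u^2), still 0/0.
Apply L'Hôpital: lim (-36*sin(6*u))/(6*u), still 0/0.
After 3 applications of L'Hôpital's rule the quotient is (-216*cos(6*u))/(6); substituting u = 0 gives -36.

-36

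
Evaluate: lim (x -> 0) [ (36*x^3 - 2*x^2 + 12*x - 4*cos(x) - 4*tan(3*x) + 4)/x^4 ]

-1/6

Substitution gives 0/0 (the numerator vanishes to order 4).
Expand each term to order x^4: the coefficient of x^4 in -4·tan(3x) is 0 and in -4·cos(x) is -1/6.
Lower-order terms cancel with the polynomial part, so the numerator is (-1/6)·x^4 + o(x^4), and the limit is (-1/6)/(1) = -1/6.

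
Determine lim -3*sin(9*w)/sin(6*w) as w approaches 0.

Substitution gives 0/0.
Divide numerator and denominator by w: sin(9w)/w → 9 and sin(6w)/w → 6, so the limit is -3·9/6 = -9/2.

-9/2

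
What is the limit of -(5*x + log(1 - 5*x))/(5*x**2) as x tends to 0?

5/2

Direct substitution gives 0/0.
Apply L'Hôpital: lim (5 - 5/(1 - 5*x))/(-10*x), still 0/0.
After 2 applications of L'Hôpital's rule the quotient is (-25/(1 - 5*x)^2)/(-10); substituting x = 0 gives 5/2.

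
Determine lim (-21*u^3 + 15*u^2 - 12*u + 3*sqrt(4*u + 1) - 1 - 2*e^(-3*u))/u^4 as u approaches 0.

-147/4

Substitution gives 0/0 (the numerator vanishes to order 4).
Expand each term to order u^4: the coefficient of u^4 in 3·√(1 + 4u) is -30 and in -2·e^(-3u) is -27/4.
Lower-order terms cancel with the polynomial part, so the numerator is (-147/4)·u^4 + o(u^4), and the limit is (-147/4)/(1) = -147/4.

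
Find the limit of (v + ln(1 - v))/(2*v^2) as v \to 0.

-1/4

Direct substitution gives 0/0.
Apply L'Hôpital: lim (1 - 1/(1 - v))/(4*v), still 0/0.
After 2 applications of L'Hôpital's rule the quotient is (-1/(1 - v)^2)/(4); substituting v = 0 gives -1/4.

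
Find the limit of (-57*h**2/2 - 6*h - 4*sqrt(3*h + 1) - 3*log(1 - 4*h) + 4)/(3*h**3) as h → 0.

229/12

Substitution gives 0/0; apply L'Hôpital's rule 3 times.
After differentiating numerator and denominator 3 times the quotient is (-384/(4*h - 1)^3 - 81/(2*(3*h + 1)^(5/2)))/(18); at h = 0 this is 229/12.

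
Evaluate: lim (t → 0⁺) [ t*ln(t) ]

This is a 0·(−∞) form. Rewrite as 1·ln(t) / t^(−1) and apply L'Hôpital:
the derivative quotient is 1·(1/t) / (−1·t^(−2)) = (-1/1)·t^1 → 0.

0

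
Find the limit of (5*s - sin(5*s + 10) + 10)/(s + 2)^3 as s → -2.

125/6

Direct substitution gives 0/0.
Apply L'Hôpital: lim (5 - 5*cos(5*s + 10))/(3*(s + 2)^2), still 0/0.
Apply L'Hôpital: lim (25*sin(5*s + 10))/(6*s + 12), still 0/0.
After 3 applications of L'Hôpital's rule the quotient is (125*cos(5*s + 10))/(6); substituting s = -2 gives 125/6.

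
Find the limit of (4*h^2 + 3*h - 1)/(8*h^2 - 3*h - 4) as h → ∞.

Numerator and denominator both have degree 2.
Dividing every term by h^2, all lower-order terms vanish and the limit is the ratio of leading coefficients, 4/(8) = 1/2.

1/2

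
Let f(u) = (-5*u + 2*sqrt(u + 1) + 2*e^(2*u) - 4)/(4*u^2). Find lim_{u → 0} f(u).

Substitution gives 0/0; apply L'Hôpital's rule 2 times.
After differentiating numerator and denominator 2 times the quotient is (8*e^(2*u) - 1/(2*(u + 1)^(3/2)))/(8); at u = 0 this is 15/16.

15/16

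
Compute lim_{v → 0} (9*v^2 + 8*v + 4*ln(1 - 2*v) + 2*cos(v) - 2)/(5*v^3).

-32/15

Substitution gives 0/0; apply L'Hôpital's rule 3 times.
After differentiating numerator and denominator 3 times the quotient is (2*sin(v) + 64/(2*v - 1)^3)/(30); at v = 0 this is -32/15.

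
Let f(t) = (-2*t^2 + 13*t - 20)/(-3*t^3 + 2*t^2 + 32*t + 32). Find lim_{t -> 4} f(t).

Direct substitution gives 0/0, so factor. Both numerator and denominator have (t - 4) as a factor.
After cancelling, the expression reduces to (5 - 2*t)/(-3*t^2 - 10*t - 8).
Substituting t = 4 gives 1/32.

1/32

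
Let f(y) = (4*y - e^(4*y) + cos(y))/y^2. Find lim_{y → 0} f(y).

Substitution gives 0/0; apply L'Hôpital's rule 2 times.
After differentiating numerator and denominator 2 times the quotient is (-16*e^(4*y) - cos(y))/(2); at y = 0 this is -17/2.

-17/2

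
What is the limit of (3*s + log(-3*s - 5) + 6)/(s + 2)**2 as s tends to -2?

-9/2

Direct substitution gives 0/0.
Apply L'Hôpital: lim (3 - 3/(-3*s - 5))/(2*s + 4), still 0/0.
After 2 applications of L'Hôpital's rule the quotient is (-9/(-3*s - 5)^2)/(2); substituting s = -2 gives -9/2.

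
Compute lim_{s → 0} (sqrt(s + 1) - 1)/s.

Substitution gives 0/0. Multiply numerator and denominator by the conjugate √(1 + s) + √1.
The numerator becomes (1 + s) − 1 = s, so the expression simplifies to 1/(√(1 + s) + √1).
Letting s → 0 gives 1/(2√1) = 1/2.

1/2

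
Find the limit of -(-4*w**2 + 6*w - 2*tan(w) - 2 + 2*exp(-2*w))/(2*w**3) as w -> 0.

5/3

Substitution gives 0/0; apply L'Hôpital's rule 3 times.
After differentiating numerator and denominator 3 times the quotient is (8/cos(w)^2 - 12/cos(w)^4 - 16*e^(-2*w))/(-12); at w = 0 this is 5/3.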